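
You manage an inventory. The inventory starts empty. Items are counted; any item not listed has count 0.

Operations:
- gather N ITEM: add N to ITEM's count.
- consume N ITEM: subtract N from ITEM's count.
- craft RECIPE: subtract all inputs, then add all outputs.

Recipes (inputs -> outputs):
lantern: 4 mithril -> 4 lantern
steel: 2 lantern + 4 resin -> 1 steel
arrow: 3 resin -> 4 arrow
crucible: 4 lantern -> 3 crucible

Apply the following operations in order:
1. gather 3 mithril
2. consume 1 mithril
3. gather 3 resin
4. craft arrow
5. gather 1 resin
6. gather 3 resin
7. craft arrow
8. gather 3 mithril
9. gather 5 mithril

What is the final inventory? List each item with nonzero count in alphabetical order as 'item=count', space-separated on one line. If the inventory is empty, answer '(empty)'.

Answer: arrow=8 mithril=10 resin=1

Derivation:
After 1 (gather 3 mithril): mithril=3
After 2 (consume 1 mithril): mithril=2
After 3 (gather 3 resin): mithril=2 resin=3
After 4 (craft arrow): arrow=4 mithril=2
After 5 (gather 1 resin): arrow=4 mithril=2 resin=1
After 6 (gather 3 resin): arrow=4 mithril=2 resin=4
After 7 (craft arrow): arrow=8 mithril=2 resin=1
After 8 (gather 3 mithril): arrow=8 mithril=5 resin=1
After 9 (gather 5 mithril): arrow=8 mithril=10 resin=1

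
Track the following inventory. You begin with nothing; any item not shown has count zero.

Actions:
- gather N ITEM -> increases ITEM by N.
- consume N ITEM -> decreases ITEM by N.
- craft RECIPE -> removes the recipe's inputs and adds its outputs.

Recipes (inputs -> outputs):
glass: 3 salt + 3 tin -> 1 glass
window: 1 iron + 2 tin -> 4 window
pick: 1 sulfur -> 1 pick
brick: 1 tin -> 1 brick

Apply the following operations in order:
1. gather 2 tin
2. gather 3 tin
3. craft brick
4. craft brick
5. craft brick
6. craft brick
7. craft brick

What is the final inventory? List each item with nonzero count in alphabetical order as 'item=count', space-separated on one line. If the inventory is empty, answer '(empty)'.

After 1 (gather 2 tin): tin=2
After 2 (gather 3 tin): tin=5
After 3 (craft brick): brick=1 tin=4
After 4 (craft brick): brick=2 tin=3
After 5 (craft brick): brick=3 tin=2
After 6 (craft brick): brick=4 tin=1
After 7 (craft brick): brick=5

Answer: brick=5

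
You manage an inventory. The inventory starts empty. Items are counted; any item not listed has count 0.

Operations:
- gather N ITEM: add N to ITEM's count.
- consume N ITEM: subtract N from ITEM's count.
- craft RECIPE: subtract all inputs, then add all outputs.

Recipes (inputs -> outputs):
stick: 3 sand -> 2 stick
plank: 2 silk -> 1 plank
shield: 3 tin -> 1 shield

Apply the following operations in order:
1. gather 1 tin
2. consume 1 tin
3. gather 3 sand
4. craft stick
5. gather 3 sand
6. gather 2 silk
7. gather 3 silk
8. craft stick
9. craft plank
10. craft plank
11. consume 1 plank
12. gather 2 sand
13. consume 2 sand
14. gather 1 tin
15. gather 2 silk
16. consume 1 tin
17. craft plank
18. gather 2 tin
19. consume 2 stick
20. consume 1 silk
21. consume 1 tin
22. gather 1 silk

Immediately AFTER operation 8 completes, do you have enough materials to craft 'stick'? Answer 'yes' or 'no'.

After 1 (gather 1 tin): tin=1
After 2 (consume 1 tin): (empty)
After 3 (gather 3 sand): sand=3
After 4 (craft stick): stick=2
After 5 (gather 3 sand): sand=3 stick=2
After 6 (gather 2 silk): sand=3 silk=2 stick=2
After 7 (gather 3 silk): sand=3 silk=5 stick=2
After 8 (craft stick): silk=5 stick=4

Answer: no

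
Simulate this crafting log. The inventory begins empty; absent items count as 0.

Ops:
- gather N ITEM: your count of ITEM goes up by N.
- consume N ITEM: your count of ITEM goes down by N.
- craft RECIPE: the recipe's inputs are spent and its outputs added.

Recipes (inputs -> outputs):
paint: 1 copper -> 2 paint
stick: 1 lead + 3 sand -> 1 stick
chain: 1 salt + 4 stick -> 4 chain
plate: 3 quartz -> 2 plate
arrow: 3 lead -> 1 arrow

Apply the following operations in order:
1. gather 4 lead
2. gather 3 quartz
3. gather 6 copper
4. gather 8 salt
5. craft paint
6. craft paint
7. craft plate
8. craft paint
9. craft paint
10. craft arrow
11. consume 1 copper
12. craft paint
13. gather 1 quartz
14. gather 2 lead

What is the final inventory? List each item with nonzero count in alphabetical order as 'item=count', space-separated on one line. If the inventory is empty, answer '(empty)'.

Answer: arrow=1 lead=3 paint=10 plate=2 quartz=1 salt=8

Derivation:
After 1 (gather 4 lead): lead=4
After 2 (gather 3 quartz): lead=4 quartz=3
After 3 (gather 6 copper): copper=6 lead=4 quartz=3
After 4 (gather 8 salt): copper=6 lead=4 quartz=3 salt=8
After 5 (craft paint): copper=5 lead=4 paint=2 quartz=3 salt=8
After 6 (craft paint): copper=4 lead=4 paint=4 quartz=3 salt=8
After 7 (craft plate): copper=4 lead=4 paint=4 plate=2 salt=8
After 8 (craft paint): copper=3 lead=4 paint=6 plate=2 salt=8
After 9 (craft paint): copper=2 lead=4 paint=8 plate=2 salt=8
After 10 (craft arrow): arrow=1 copper=2 lead=1 paint=8 plate=2 salt=8
After 11 (consume 1 copper): arrow=1 copper=1 lead=1 paint=8 plate=2 salt=8
After 12 (craft paint): arrow=1 lead=1 paint=10 plate=2 salt=8
After 13 (gather 1 quartz): arrow=1 lead=1 paint=10 plate=2 quartz=1 salt=8
After 14 (gather 2 lead): arrow=1 lead=3 paint=10 plate=2 quartz=1 salt=8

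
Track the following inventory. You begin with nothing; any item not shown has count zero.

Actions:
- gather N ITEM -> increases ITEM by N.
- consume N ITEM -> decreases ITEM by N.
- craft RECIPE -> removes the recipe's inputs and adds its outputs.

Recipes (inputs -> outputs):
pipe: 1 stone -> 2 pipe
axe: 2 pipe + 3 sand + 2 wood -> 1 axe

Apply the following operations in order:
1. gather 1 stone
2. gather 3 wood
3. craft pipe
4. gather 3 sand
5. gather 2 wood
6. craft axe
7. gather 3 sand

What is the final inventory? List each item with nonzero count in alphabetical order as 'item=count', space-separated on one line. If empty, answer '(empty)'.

Answer: axe=1 sand=3 wood=3

Derivation:
After 1 (gather 1 stone): stone=1
After 2 (gather 3 wood): stone=1 wood=3
After 3 (craft pipe): pipe=2 wood=3
After 4 (gather 3 sand): pipe=2 sand=3 wood=3
After 5 (gather 2 wood): pipe=2 sand=3 wood=5
After 6 (craft axe): axe=1 wood=3
After 7 (gather 3 sand): axe=1 sand=3 wood=3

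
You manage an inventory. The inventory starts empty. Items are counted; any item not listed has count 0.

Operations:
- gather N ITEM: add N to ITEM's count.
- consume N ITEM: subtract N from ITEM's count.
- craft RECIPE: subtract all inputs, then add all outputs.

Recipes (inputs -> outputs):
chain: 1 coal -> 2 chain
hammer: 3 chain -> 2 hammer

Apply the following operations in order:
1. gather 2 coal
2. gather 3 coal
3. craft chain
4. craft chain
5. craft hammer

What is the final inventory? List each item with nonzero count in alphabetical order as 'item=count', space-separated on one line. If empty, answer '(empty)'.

After 1 (gather 2 coal): coal=2
After 2 (gather 3 coal): coal=5
After 3 (craft chain): chain=2 coal=4
After 4 (craft chain): chain=4 coal=3
After 5 (craft hammer): chain=1 coal=3 hammer=2

Answer: chain=1 coal=3 hammer=2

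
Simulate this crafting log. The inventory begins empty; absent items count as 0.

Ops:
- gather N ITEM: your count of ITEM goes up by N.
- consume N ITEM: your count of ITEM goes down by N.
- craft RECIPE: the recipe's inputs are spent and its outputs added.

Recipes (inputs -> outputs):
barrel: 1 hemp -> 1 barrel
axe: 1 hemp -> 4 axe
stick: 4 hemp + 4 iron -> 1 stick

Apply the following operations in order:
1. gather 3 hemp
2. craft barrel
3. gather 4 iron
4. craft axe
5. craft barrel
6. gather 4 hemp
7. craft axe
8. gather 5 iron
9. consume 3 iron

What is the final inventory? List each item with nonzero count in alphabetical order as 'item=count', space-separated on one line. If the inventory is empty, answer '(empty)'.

Answer: axe=8 barrel=2 hemp=3 iron=6

Derivation:
After 1 (gather 3 hemp): hemp=3
After 2 (craft barrel): barrel=1 hemp=2
After 3 (gather 4 iron): barrel=1 hemp=2 iron=4
After 4 (craft axe): axe=4 barrel=1 hemp=1 iron=4
After 5 (craft barrel): axe=4 barrel=2 iron=4
After 6 (gather 4 hemp): axe=4 barrel=2 hemp=4 iron=4
After 7 (craft axe): axe=8 barrel=2 hemp=3 iron=4
After 8 (gather 5 iron): axe=8 barrel=2 hemp=3 iron=9
After 9 (consume 3 iron): axe=8 barrel=2 hemp=3 iron=6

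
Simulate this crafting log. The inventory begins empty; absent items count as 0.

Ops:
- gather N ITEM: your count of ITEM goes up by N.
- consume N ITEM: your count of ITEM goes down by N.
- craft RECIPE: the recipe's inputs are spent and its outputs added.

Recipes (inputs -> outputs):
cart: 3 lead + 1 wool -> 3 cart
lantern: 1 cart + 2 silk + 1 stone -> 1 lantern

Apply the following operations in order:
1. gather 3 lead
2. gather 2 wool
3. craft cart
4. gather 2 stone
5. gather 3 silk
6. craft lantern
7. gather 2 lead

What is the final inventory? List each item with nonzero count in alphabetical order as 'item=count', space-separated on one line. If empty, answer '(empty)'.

After 1 (gather 3 lead): lead=3
After 2 (gather 2 wool): lead=3 wool=2
After 3 (craft cart): cart=3 wool=1
After 4 (gather 2 stone): cart=3 stone=2 wool=1
After 5 (gather 3 silk): cart=3 silk=3 stone=2 wool=1
After 6 (craft lantern): cart=2 lantern=1 silk=1 stone=1 wool=1
After 7 (gather 2 lead): cart=2 lantern=1 lead=2 silk=1 stone=1 wool=1

Answer: cart=2 lantern=1 lead=2 silk=1 stone=1 wool=1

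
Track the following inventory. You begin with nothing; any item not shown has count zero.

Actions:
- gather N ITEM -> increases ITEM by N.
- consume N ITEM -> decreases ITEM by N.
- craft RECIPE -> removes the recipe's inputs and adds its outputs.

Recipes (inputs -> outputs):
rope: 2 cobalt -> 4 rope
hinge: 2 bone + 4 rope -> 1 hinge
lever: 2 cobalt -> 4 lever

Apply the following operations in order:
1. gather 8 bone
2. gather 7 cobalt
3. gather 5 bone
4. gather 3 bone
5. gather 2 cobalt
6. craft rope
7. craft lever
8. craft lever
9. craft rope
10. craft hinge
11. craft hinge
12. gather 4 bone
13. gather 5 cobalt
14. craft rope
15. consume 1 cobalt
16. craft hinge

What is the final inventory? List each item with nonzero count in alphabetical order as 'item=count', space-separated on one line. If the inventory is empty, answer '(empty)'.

Answer: bone=14 cobalt=3 hinge=3 lever=8

Derivation:
After 1 (gather 8 bone): bone=8
After 2 (gather 7 cobalt): bone=8 cobalt=7
After 3 (gather 5 bone): bone=13 cobalt=7
After 4 (gather 3 bone): bone=16 cobalt=7
After 5 (gather 2 cobalt): bone=16 cobalt=9
After 6 (craft rope): bone=16 cobalt=7 rope=4
After 7 (craft lever): bone=16 cobalt=5 lever=4 rope=4
After 8 (craft lever): bone=16 cobalt=3 lever=8 rope=4
After 9 (craft rope): bone=16 cobalt=1 lever=8 rope=8
After 10 (craft hinge): bone=14 cobalt=1 hinge=1 lever=8 rope=4
After 11 (craft hinge): bone=12 cobalt=1 hinge=2 lever=8
After 12 (gather 4 bone): bone=16 cobalt=1 hinge=2 lever=8
After 13 (gather 5 cobalt): bone=16 cobalt=6 hinge=2 lever=8
After 14 (craft rope): bone=16 cobalt=4 hinge=2 lever=8 rope=4
After 15 (consume 1 cobalt): bone=16 cobalt=3 hinge=2 lever=8 rope=4
After 16 (craft hinge): bone=14 cobalt=3 hinge=3 lever=8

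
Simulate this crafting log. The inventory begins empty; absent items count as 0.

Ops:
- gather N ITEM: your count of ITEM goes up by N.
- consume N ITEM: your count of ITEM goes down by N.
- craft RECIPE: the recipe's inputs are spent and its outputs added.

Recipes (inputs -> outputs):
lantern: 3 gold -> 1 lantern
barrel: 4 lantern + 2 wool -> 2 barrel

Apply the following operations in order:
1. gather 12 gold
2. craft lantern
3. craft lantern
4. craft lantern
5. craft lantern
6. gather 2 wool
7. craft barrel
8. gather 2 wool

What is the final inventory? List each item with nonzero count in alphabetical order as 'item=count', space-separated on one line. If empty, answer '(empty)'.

After 1 (gather 12 gold): gold=12
After 2 (craft lantern): gold=9 lantern=1
After 3 (craft lantern): gold=6 lantern=2
After 4 (craft lantern): gold=3 lantern=3
After 5 (craft lantern): lantern=4
After 6 (gather 2 wool): lantern=4 wool=2
After 7 (craft barrel): barrel=2
After 8 (gather 2 wool): barrel=2 wool=2

Answer: barrel=2 wool=2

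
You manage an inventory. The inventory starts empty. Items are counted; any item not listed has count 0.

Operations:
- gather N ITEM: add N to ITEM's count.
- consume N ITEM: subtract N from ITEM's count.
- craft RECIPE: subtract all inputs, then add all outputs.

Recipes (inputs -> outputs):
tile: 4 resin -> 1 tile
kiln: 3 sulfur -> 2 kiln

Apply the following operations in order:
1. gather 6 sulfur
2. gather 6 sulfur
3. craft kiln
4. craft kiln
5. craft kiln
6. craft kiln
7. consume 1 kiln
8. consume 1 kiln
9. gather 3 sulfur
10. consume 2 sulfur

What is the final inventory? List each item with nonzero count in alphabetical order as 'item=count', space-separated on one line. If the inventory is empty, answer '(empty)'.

After 1 (gather 6 sulfur): sulfur=6
After 2 (gather 6 sulfur): sulfur=12
After 3 (craft kiln): kiln=2 sulfur=9
After 4 (craft kiln): kiln=4 sulfur=6
After 5 (craft kiln): kiln=6 sulfur=3
After 6 (craft kiln): kiln=8
After 7 (consume 1 kiln): kiln=7
After 8 (consume 1 kiln): kiln=6
After 9 (gather 3 sulfur): kiln=6 sulfur=3
After 10 (consume 2 sulfur): kiln=6 sulfur=1

Answer: kiln=6 sulfur=1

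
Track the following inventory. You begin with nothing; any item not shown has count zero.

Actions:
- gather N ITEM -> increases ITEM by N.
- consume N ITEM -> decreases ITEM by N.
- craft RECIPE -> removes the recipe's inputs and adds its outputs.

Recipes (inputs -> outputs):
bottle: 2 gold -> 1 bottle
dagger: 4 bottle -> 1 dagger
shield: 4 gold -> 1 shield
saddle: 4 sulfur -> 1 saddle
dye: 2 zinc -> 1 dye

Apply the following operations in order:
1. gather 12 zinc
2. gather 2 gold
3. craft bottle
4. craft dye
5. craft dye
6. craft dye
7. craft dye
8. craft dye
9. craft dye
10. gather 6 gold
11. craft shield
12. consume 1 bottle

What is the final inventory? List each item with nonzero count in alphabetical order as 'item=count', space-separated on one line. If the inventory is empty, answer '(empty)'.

After 1 (gather 12 zinc): zinc=12
After 2 (gather 2 gold): gold=2 zinc=12
After 3 (craft bottle): bottle=1 zinc=12
After 4 (craft dye): bottle=1 dye=1 zinc=10
After 5 (craft dye): bottle=1 dye=2 zinc=8
After 6 (craft dye): bottle=1 dye=3 zinc=6
After 7 (craft dye): bottle=1 dye=4 zinc=4
After 8 (craft dye): bottle=1 dye=5 zinc=2
After 9 (craft dye): bottle=1 dye=6
After 10 (gather 6 gold): bottle=1 dye=6 gold=6
After 11 (craft shield): bottle=1 dye=6 gold=2 shield=1
After 12 (consume 1 bottle): dye=6 gold=2 shield=1

Answer: dye=6 gold=2 shield=1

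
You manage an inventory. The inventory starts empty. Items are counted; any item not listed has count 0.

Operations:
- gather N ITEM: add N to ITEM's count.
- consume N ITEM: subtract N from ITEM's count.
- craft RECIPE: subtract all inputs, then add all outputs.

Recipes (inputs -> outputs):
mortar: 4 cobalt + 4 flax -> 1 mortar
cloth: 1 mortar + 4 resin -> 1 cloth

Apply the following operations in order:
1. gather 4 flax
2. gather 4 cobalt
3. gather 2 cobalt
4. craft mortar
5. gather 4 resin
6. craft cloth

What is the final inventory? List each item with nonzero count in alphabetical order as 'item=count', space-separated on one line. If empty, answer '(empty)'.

After 1 (gather 4 flax): flax=4
After 2 (gather 4 cobalt): cobalt=4 flax=4
After 3 (gather 2 cobalt): cobalt=6 flax=4
After 4 (craft mortar): cobalt=2 mortar=1
After 5 (gather 4 resin): cobalt=2 mortar=1 resin=4
After 6 (craft cloth): cloth=1 cobalt=2

Answer: cloth=1 cobalt=2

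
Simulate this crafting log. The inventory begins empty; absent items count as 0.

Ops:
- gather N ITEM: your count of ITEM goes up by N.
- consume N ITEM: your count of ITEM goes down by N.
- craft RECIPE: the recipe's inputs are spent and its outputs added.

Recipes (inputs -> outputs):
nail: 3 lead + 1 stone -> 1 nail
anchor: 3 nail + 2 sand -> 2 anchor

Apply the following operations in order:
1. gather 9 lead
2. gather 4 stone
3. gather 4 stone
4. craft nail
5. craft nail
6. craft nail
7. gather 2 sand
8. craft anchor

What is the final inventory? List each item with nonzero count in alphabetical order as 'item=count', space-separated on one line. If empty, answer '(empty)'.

Answer: anchor=2 stone=5

Derivation:
After 1 (gather 9 lead): lead=9
After 2 (gather 4 stone): lead=9 stone=4
After 3 (gather 4 stone): lead=9 stone=8
After 4 (craft nail): lead=6 nail=1 stone=7
After 5 (craft nail): lead=3 nail=2 stone=6
After 6 (craft nail): nail=3 stone=5
After 7 (gather 2 sand): nail=3 sand=2 stone=5
After 8 (craft anchor): anchor=2 stone=5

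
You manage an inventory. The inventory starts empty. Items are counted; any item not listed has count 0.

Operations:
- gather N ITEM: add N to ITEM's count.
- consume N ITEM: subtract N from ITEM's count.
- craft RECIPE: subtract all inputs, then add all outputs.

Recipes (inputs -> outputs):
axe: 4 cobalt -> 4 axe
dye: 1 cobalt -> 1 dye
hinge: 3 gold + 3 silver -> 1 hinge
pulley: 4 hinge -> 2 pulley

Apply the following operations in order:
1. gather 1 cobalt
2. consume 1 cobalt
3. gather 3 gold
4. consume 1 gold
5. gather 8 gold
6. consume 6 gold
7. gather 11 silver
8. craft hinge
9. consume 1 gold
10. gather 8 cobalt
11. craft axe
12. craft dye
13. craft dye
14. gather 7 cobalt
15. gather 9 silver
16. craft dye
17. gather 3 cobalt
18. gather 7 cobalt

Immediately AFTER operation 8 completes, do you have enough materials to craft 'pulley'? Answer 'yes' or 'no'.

Answer: no

Derivation:
After 1 (gather 1 cobalt): cobalt=1
After 2 (consume 1 cobalt): (empty)
After 3 (gather 3 gold): gold=3
After 4 (consume 1 gold): gold=2
After 5 (gather 8 gold): gold=10
After 6 (consume 6 gold): gold=4
After 7 (gather 11 silver): gold=4 silver=11
After 8 (craft hinge): gold=1 hinge=1 silver=8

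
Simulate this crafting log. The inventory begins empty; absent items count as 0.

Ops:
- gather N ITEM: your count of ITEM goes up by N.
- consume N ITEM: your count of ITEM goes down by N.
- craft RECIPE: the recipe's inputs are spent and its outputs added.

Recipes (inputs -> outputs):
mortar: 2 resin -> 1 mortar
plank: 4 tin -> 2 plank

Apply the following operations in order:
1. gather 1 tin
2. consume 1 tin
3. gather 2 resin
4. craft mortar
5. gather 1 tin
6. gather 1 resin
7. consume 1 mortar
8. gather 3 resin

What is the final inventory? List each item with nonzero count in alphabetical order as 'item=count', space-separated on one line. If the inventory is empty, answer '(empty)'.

After 1 (gather 1 tin): tin=1
After 2 (consume 1 tin): (empty)
After 3 (gather 2 resin): resin=2
After 4 (craft mortar): mortar=1
After 5 (gather 1 tin): mortar=1 tin=1
After 6 (gather 1 resin): mortar=1 resin=1 tin=1
After 7 (consume 1 mortar): resin=1 tin=1
After 8 (gather 3 resin): resin=4 tin=1

Answer: resin=4 tin=1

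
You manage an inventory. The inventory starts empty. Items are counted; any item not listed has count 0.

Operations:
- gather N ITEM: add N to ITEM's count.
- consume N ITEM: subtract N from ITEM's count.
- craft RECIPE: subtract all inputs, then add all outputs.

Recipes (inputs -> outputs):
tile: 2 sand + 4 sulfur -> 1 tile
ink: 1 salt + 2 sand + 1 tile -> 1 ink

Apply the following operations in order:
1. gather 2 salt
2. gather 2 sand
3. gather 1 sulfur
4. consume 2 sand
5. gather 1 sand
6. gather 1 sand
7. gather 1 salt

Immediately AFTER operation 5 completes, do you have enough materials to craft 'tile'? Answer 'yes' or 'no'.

After 1 (gather 2 salt): salt=2
After 2 (gather 2 sand): salt=2 sand=2
After 3 (gather 1 sulfur): salt=2 sand=2 sulfur=1
After 4 (consume 2 sand): salt=2 sulfur=1
After 5 (gather 1 sand): salt=2 sand=1 sulfur=1

Answer: no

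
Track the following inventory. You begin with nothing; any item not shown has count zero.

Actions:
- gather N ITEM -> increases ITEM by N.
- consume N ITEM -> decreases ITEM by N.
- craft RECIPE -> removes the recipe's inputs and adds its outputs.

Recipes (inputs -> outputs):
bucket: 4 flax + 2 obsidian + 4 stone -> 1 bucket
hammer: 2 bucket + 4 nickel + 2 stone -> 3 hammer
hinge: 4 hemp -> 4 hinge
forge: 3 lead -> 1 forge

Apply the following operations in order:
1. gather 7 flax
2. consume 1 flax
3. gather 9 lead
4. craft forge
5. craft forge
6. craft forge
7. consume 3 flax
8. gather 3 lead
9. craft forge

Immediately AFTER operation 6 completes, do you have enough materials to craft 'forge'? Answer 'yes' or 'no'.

After 1 (gather 7 flax): flax=7
After 2 (consume 1 flax): flax=6
After 3 (gather 9 lead): flax=6 lead=9
After 4 (craft forge): flax=6 forge=1 lead=6
After 5 (craft forge): flax=6 forge=2 lead=3
After 6 (craft forge): flax=6 forge=3

Answer: no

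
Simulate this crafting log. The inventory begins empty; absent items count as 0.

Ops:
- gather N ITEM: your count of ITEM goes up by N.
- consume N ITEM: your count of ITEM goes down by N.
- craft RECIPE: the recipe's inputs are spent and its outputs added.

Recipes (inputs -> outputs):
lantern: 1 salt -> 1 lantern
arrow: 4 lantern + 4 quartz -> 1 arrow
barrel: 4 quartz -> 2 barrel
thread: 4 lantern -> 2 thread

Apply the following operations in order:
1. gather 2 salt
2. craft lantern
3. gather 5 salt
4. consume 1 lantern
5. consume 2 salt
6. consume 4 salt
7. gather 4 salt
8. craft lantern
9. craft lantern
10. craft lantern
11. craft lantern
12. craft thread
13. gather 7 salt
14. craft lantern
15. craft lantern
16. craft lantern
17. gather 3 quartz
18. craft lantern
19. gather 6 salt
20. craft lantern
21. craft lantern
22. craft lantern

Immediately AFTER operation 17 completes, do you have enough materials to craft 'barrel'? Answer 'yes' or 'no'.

Answer: no

Derivation:
After 1 (gather 2 salt): salt=2
After 2 (craft lantern): lantern=1 salt=1
After 3 (gather 5 salt): lantern=1 salt=6
After 4 (consume 1 lantern): salt=6
After 5 (consume 2 salt): salt=4
After 6 (consume 4 salt): (empty)
After 7 (gather 4 salt): salt=4
After 8 (craft lantern): lantern=1 salt=3
After 9 (craft lantern): lantern=2 salt=2
After 10 (craft lantern): lantern=3 salt=1
After 11 (craft lantern): lantern=4
After 12 (craft thread): thread=2
After 13 (gather 7 salt): salt=7 thread=2
After 14 (craft lantern): lantern=1 salt=6 thread=2
After 15 (craft lantern): lantern=2 salt=5 thread=2
After 16 (craft lantern): lantern=3 salt=4 thread=2
After 17 (gather 3 quartz): lantern=3 quartz=3 salt=4 thread=2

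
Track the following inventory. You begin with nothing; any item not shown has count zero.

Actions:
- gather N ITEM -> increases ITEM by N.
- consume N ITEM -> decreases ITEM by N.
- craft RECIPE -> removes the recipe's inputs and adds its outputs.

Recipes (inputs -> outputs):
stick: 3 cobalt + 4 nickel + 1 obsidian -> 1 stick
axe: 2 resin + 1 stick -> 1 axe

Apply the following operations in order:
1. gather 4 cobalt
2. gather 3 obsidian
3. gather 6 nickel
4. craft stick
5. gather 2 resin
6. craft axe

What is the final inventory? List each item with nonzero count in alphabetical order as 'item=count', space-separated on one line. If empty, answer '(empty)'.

After 1 (gather 4 cobalt): cobalt=4
After 2 (gather 3 obsidian): cobalt=4 obsidian=3
After 3 (gather 6 nickel): cobalt=4 nickel=6 obsidian=3
After 4 (craft stick): cobalt=1 nickel=2 obsidian=2 stick=1
After 5 (gather 2 resin): cobalt=1 nickel=2 obsidian=2 resin=2 stick=1
After 6 (craft axe): axe=1 cobalt=1 nickel=2 obsidian=2

Answer: axe=1 cobalt=1 nickel=2 obsidian=2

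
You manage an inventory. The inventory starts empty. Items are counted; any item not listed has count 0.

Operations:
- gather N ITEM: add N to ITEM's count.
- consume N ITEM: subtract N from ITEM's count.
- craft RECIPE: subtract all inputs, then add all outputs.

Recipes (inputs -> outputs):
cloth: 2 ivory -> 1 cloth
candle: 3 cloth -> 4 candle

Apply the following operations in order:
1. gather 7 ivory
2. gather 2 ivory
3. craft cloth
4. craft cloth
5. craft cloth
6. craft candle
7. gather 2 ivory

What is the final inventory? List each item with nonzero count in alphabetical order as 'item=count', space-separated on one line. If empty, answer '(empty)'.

After 1 (gather 7 ivory): ivory=7
After 2 (gather 2 ivory): ivory=9
After 3 (craft cloth): cloth=1 ivory=7
After 4 (craft cloth): cloth=2 ivory=5
After 5 (craft cloth): cloth=3 ivory=3
After 6 (craft candle): candle=4 ivory=3
After 7 (gather 2 ivory): candle=4 ivory=5

Answer: candle=4 ivory=5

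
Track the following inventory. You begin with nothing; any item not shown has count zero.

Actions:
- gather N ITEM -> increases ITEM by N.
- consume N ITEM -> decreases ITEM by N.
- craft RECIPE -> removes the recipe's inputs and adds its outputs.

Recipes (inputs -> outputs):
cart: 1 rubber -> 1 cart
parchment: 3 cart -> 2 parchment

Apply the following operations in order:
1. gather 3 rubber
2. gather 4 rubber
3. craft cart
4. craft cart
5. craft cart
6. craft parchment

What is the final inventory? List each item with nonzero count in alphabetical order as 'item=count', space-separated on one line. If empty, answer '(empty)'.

After 1 (gather 3 rubber): rubber=3
After 2 (gather 4 rubber): rubber=7
After 3 (craft cart): cart=1 rubber=6
After 4 (craft cart): cart=2 rubber=5
After 5 (craft cart): cart=3 rubber=4
After 6 (craft parchment): parchment=2 rubber=4

Answer: parchment=2 rubber=4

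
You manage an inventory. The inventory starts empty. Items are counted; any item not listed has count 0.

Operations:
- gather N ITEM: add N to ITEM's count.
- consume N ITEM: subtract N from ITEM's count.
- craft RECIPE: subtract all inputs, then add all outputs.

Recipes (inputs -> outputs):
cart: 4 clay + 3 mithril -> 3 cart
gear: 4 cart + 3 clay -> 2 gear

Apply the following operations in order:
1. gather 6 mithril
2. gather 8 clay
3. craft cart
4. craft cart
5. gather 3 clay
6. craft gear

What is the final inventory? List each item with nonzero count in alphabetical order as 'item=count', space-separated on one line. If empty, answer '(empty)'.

After 1 (gather 6 mithril): mithril=6
After 2 (gather 8 clay): clay=8 mithril=6
After 3 (craft cart): cart=3 clay=4 mithril=3
After 4 (craft cart): cart=6
After 5 (gather 3 clay): cart=6 clay=3
After 6 (craft gear): cart=2 gear=2

Answer: cart=2 gear=2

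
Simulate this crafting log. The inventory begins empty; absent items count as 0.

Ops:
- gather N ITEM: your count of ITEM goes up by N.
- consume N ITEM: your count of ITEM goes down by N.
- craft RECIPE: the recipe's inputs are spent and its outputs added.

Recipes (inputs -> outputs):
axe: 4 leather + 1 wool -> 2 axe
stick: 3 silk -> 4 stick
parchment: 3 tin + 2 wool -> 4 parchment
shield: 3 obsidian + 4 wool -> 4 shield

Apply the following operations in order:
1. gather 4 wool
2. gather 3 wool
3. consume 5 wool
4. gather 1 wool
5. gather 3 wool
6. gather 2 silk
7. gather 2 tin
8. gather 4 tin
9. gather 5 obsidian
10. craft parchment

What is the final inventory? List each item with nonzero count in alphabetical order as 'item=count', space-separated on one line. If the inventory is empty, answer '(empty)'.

After 1 (gather 4 wool): wool=4
After 2 (gather 3 wool): wool=7
After 3 (consume 5 wool): wool=2
After 4 (gather 1 wool): wool=3
After 5 (gather 3 wool): wool=6
After 6 (gather 2 silk): silk=2 wool=6
After 7 (gather 2 tin): silk=2 tin=2 wool=6
After 8 (gather 4 tin): silk=2 tin=6 wool=6
After 9 (gather 5 obsidian): obsidian=5 silk=2 tin=6 wool=6
After 10 (craft parchment): obsidian=5 parchment=4 silk=2 tin=3 wool=4

Answer: obsidian=5 parchment=4 silk=2 tin=3 wool=4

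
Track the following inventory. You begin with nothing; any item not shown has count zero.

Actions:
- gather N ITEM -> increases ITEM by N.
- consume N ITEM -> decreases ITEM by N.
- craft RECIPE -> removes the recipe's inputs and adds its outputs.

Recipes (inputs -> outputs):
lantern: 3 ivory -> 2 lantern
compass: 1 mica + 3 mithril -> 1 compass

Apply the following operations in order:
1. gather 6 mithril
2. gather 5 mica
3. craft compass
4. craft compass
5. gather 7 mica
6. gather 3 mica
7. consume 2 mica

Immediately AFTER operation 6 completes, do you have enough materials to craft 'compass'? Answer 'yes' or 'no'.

Answer: no

Derivation:
After 1 (gather 6 mithril): mithril=6
After 2 (gather 5 mica): mica=5 mithril=6
After 3 (craft compass): compass=1 mica=4 mithril=3
After 4 (craft compass): compass=2 mica=3
After 5 (gather 7 mica): compass=2 mica=10
After 6 (gather 3 mica): compass=2 mica=13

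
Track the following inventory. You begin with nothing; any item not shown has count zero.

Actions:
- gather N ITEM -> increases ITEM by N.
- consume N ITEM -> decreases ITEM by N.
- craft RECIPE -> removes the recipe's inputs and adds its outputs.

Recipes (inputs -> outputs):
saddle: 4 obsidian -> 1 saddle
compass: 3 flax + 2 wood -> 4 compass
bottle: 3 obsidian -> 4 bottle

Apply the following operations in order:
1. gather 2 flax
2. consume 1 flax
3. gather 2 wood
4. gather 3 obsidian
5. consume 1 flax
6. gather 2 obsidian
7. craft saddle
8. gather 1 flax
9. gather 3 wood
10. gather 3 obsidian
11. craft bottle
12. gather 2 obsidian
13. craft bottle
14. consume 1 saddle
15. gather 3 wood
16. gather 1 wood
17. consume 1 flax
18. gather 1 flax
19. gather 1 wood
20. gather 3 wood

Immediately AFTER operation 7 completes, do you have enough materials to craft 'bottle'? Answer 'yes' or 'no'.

Answer: no

Derivation:
After 1 (gather 2 flax): flax=2
After 2 (consume 1 flax): flax=1
After 3 (gather 2 wood): flax=1 wood=2
After 4 (gather 3 obsidian): flax=1 obsidian=3 wood=2
After 5 (consume 1 flax): obsidian=3 wood=2
After 6 (gather 2 obsidian): obsidian=5 wood=2
After 7 (craft saddle): obsidian=1 saddle=1 wood=2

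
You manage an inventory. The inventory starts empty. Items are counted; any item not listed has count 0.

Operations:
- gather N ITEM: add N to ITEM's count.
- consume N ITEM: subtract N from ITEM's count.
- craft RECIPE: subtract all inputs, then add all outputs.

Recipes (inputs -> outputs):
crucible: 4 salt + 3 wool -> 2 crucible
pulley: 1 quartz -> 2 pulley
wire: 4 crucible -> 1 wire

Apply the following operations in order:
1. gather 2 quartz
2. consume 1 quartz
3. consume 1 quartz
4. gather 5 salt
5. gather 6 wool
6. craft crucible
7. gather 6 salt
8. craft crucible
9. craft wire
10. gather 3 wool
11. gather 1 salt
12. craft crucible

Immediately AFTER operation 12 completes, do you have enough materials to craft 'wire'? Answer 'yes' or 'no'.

Answer: no

Derivation:
After 1 (gather 2 quartz): quartz=2
After 2 (consume 1 quartz): quartz=1
After 3 (consume 1 quartz): (empty)
After 4 (gather 5 salt): salt=5
After 5 (gather 6 wool): salt=5 wool=6
After 6 (craft crucible): crucible=2 salt=1 wool=3
After 7 (gather 6 salt): crucible=2 salt=7 wool=3
After 8 (craft crucible): crucible=4 salt=3
After 9 (craft wire): salt=3 wire=1
After 10 (gather 3 wool): salt=3 wire=1 wool=3
After 11 (gather 1 salt): salt=4 wire=1 wool=3
After 12 (craft crucible): crucible=2 wire=1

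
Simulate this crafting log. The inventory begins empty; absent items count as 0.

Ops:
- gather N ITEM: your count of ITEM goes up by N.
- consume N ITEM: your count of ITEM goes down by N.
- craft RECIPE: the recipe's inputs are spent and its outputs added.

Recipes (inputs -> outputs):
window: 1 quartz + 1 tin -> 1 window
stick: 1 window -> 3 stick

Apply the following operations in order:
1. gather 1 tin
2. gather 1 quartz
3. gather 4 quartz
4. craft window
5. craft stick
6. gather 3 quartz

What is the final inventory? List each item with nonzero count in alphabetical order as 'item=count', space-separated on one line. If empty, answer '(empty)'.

After 1 (gather 1 tin): tin=1
After 2 (gather 1 quartz): quartz=1 tin=1
After 3 (gather 4 quartz): quartz=5 tin=1
After 4 (craft window): quartz=4 window=1
After 5 (craft stick): quartz=4 stick=3
After 6 (gather 3 quartz): quartz=7 stick=3

Answer: quartz=7 stick=3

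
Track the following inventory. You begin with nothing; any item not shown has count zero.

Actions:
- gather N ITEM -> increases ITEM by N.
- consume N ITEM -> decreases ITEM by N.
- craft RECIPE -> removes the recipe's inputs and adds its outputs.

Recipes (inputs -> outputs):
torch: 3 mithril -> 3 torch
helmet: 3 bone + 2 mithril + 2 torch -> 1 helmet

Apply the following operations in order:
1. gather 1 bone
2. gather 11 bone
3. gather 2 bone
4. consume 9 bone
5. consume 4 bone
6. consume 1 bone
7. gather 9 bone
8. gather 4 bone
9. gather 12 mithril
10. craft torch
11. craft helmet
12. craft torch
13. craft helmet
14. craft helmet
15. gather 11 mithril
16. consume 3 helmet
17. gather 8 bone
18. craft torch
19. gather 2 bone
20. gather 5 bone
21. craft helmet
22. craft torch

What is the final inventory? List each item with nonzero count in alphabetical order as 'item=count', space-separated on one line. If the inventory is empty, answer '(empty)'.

Answer: bone=16 helmet=1 mithril=3 torch=4

Derivation:
After 1 (gather 1 bone): bone=1
After 2 (gather 11 bone): bone=12
After 3 (gather 2 bone): bone=14
After 4 (consume 9 bone): bone=5
After 5 (consume 4 bone): bone=1
After 6 (consume 1 bone): (empty)
After 7 (gather 9 bone): bone=9
After 8 (gather 4 bone): bone=13
After 9 (gather 12 mithril): bone=13 mithril=12
After 10 (craft torch): bone=13 mithril=9 torch=3
After 11 (craft helmet): bone=10 helmet=1 mithril=7 torch=1
After 12 (craft torch): bone=10 helmet=1 mithril=4 torch=4
After 13 (craft helmet): bone=7 helmet=2 mithril=2 torch=2
After 14 (craft helmet): bone=4 helmet=3
After 15 (gather 11 mithril): bone=4 helmet=3 mithril=11
After 16 (consume 3 helmet): bone=4 mithril=11
After 17 (gather 8 bone): bone=12 mithril=11
After 18 (craft torch): bone=12 mithril=8 torch=3
After 19 (gather 2 bone): bone=14 mithril=8 torch=3
After 20 (gather 5 bone): bone=19 mithril=8 torch=3
After 21 (craft helmet): bone=16 helmet=1 mithril=6 torch=1
After 22 (craft torch): bone=16 helmet=1 mithril=3 torch=4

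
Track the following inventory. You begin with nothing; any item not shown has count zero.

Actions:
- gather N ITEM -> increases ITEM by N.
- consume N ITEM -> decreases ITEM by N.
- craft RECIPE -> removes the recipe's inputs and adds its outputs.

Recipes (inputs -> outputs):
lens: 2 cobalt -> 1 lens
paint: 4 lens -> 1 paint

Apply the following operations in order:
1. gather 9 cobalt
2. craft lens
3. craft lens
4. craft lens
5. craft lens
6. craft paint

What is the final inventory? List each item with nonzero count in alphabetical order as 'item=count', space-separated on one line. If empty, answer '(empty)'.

After 1 (gather 9 cobalt): cobalt=9
After 2 (craft lens): cobalt=7 lens=1
After 3 (craft lens): cobalt=5 lens=2
After 4 (craft lens): cobalt=3 lens=3
After 5 (craft lens): cobalt=1 lens=4
After 6 (craft paint): cobalt=1 paint=1

Answer: cobalt=1 paint=1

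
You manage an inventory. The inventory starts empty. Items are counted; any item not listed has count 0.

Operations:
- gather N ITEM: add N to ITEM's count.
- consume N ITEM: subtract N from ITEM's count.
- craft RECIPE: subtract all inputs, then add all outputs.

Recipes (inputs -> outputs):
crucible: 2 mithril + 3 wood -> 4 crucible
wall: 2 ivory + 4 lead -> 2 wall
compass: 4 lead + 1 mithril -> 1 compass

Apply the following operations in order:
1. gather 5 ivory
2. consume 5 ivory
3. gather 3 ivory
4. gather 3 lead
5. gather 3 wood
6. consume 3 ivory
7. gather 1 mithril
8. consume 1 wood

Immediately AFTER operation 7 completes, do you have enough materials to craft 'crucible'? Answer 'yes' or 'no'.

After 1 (gather 5 ivory): ivory=5
After 2 (consume 5 ivory): (empty)
After 3 (gather 3 ivory): ivory=3
After 4 (gather 3 lead): ivory=3 lead=3
After 5 (gather 3 wood): ivory=3 lead=3 wood=3
After 6 (consume 3 ivory): lead=3 wood=3
After 7 (gather 1 mithril): lead=3 mithril=1 wood=3

Answer: no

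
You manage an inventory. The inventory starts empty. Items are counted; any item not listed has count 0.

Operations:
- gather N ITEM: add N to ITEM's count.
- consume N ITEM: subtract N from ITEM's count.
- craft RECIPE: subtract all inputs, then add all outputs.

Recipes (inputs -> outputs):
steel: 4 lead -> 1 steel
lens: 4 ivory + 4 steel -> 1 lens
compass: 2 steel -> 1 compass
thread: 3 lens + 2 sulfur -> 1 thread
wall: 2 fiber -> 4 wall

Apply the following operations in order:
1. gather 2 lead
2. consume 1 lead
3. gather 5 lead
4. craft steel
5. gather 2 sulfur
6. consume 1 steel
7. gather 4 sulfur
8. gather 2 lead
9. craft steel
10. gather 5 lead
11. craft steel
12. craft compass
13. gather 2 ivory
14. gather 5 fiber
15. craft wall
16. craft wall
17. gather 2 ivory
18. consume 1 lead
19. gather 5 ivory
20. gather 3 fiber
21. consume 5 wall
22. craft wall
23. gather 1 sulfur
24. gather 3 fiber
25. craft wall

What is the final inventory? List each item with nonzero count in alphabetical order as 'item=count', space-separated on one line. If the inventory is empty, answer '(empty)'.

Answer: compass=1 fiber=3 ivory=9 sulfur=7 wall=11

Derivation:
After 1 (gather 2 lead): lead=2
After 2 (consume 1 lead): lead=1
After 3 (gather 5 lead): lead=6
After 4 (craft steel): lead=2 steel=1
After 5 (gather 2 sulfur): lead=2 steel=1 sulfur=2
After 6 (consume 1 steel): lead=2 sulfur=2
After 7 (gather 4 sulfur): lead=2 sulfur=6
After 8 (gather 2 lead): lead=4 sulfur=6
After 9 (craft steel): steel=1 sulfur=6
After 10 (gather 5 lead): lead=5 steel=1 sulfur=6
After 11 (craft steel): lead=1 steel=2 sulfur=6
After 12 (craft compass): compass=1 lead=1 sulfur=6
After 13 (gather 2 ivory): compass=1 ivory=2 lead=1 sulfur=6
After 14 (gather 5 fiber): compass=1 fiber=5 ivory=2 lead=1 sulfur=6
After 15 (craft wall): compass=1 fiber=3 ivory=2 lead=1 sulfur=6 wall=4
After 16 (craft wall): compass=1 fiber=1 ivory=2 lead=1 sulfur=6 wall=8
After 17 (gather 2 ivory): compass=1 fiber=1 ivory=4 lead=1 sulfur=6 wall=8
After 18 (consume 1 lead): compass=1 fiber=1 ivory=4 sulfur=6 wall=8
After 19 (gather 5 ivory): compass=1 fiber=1 ivory=9 sulfur=6 wall=8
After 20 (gather 3 fiber): compass=1 fiber=4 ivory=9 sulfur=6 wall=8
After 21 (consume 5 wall): compass=1 fiber=4 ivory=9 sulfur=6 wall=3
After 22 (craft wall): compass=1 fiber=2 ivory=9 sulfur=6 wall=7
After 23 (gather 1 sulfur): compass=1 fiber=2 ivory=9 sulfur=7 wall=7
After 24 (gather 3 fiber): compass=1 fiber=5 ivory=9 sulfur=7 wall=7
After 25 (craft wall): compass=1 fiber=3 ivory=9 sulfur=7 wall=11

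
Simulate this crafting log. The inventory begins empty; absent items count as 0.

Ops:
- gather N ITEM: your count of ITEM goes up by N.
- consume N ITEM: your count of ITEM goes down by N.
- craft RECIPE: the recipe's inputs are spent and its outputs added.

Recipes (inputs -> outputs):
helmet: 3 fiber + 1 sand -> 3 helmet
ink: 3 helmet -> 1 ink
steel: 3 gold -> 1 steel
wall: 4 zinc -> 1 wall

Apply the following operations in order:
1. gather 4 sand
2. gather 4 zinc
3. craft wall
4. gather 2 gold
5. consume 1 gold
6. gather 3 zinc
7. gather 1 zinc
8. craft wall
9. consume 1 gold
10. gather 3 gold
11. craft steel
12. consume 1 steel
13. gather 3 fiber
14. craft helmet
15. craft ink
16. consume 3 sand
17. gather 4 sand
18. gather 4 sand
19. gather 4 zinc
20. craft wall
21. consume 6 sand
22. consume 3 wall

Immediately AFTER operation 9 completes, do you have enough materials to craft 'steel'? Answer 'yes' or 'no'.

After 1 (gather 4 sand): sand=4
After 2 (gather 4 zinc): sand=4 zinc=4
After 3 (craft wall): sand=4 wall=1
After 4 (gather 2 gold): gold=2 sand=4 wall=1
After 5 (consume 1 gold): gold=1 sand=4 wall=1
After 6 (gather 3 zinc): gold=1 sand=4 wall=1 zinc=3
After 7 (gather 1 zinc): gold=1 sand=4 wall=1 zinc=4
After 8 (craft wall): gold=1 sand=4 wall=2
After 9 (consume 1 gold): sand=4 wall=2

Answer: no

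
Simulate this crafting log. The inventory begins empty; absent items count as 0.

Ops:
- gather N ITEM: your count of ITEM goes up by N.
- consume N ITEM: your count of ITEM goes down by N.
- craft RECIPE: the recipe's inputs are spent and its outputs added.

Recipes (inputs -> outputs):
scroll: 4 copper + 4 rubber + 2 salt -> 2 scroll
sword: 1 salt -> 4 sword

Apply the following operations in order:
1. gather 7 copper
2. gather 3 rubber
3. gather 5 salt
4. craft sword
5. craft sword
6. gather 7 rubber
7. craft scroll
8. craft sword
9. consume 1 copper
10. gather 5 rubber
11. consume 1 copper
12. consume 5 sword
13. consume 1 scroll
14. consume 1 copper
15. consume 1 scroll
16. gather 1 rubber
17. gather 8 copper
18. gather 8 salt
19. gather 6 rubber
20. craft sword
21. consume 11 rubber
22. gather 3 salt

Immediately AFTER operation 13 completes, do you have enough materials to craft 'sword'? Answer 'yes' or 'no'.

After 1 (gather 7 copper): copper=7
After 2 (gather 3 rubber): copper=7 rubber=3
After 3 (gather 5 salt): copper=7 rubber=3 salt=5
After 4 (craft sword): copper=7 rubber=3 salt=4 sword=4
After 5 (craft sword): copper=7 rubber=3 salt=3 sword=8
After 6 (gather 7 rubber): copper=7 rubber=10 salt=3 sword=8
After 7 (craft scroll): copper=3 rubber=6 salt=1 scroll=2 sword=8
After 8 (craft sword): copper=3 rubber=6 scroll=2 sword=12
After 9 (consume 1 copper): copper=2 rubber=6 scroll=2 sword=12
After 10 (gather 5 rubber): copper=2 rubber=11 scroll=2 sword=12
After 11 (consume 1 copper): copper=1 rubber=11 scroll=2 sword=12
After 12 (consume 5 sword): copper=1 rubber=11 scroll=2 sword=7
After 13 (consume 1 scroll): copper=1 rubber=11 scroll=1 sword=7

Answer: no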